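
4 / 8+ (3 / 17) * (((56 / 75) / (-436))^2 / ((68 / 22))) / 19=122322322781 / 244644641250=0.50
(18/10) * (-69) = -621/5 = -124.20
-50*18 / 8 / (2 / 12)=-675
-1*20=-20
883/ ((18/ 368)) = 162472/ 9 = 18052.44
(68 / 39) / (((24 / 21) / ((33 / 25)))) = 1309 / 650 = 2.01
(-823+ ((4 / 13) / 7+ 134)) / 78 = -62695 / 7098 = -8.83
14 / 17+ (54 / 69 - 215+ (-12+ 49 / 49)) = -87738 / 391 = -224.39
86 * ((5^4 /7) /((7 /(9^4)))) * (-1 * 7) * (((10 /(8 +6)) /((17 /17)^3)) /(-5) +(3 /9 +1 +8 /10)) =-4913642250 /49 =-100278413.27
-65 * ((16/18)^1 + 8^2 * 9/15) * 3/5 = -22984/15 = -1532.27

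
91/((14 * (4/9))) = 117/8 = 14.62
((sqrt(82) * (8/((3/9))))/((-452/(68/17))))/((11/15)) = -360 * sqrt(82)/1243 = -2.62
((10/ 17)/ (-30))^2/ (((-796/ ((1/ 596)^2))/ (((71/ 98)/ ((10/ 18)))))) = -71/ 40040501656960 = -0.00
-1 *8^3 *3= -1536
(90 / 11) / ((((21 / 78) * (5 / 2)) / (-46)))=-43056 / 77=-559.17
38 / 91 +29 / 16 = 3247 / 1456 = 2.23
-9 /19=-0.47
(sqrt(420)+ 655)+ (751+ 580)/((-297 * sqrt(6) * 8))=-121 * sqrt(6)/1296+ 2 * sqrt(105)+ 655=675.27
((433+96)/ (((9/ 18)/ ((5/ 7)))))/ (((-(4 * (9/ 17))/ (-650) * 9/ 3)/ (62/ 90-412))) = -54096717025/ 1701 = -31802890.67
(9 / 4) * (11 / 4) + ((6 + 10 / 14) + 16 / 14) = 1573 / 112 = 14.04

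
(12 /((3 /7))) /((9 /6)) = 56 /3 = 18.67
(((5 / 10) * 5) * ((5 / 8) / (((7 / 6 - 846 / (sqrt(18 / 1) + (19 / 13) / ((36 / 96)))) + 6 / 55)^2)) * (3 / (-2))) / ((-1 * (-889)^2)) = 538689311893688304009375 * sqrt(2) / 5423669017010668921419683466790658 + 3057987859808775677251875 / 21694676068042675685678733867162632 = 0.00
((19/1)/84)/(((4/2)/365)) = 6935/168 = 41.28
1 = 1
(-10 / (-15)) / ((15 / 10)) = 4 / 9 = 0.44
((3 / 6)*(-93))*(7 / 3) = -217 / 2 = -108.50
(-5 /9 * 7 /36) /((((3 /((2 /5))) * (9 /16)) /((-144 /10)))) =448 /1215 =0.37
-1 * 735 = -735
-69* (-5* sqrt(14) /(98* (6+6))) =115* sqrt(14) /392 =1.10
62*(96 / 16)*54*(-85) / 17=-100440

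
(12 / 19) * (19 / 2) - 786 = -780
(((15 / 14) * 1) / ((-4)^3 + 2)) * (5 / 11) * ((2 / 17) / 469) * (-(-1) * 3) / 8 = -225 / 304504816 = -0.00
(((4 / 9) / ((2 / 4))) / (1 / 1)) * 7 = 56 / 9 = 6.22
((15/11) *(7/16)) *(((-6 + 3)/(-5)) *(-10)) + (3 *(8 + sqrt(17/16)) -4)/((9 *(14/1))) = -3.40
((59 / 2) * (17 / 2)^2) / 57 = 17051 / 456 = 37.39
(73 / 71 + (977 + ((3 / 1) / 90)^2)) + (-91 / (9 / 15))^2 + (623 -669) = 1529434171 / 63900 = 23934.81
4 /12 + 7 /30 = 17 /30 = 0.57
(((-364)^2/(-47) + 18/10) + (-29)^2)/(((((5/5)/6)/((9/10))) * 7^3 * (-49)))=36558/57575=0.63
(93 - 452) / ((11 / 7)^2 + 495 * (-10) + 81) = 17591 / 238460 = 0.07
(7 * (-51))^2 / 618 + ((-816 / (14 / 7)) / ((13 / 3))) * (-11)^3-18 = 336107739 / 2678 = 125507.00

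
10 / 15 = 2 / 3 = 0.67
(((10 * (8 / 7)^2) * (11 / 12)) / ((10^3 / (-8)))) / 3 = -0.03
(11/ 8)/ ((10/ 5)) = 11/ 16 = 0.69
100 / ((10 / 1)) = 10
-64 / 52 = -16 / 13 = -1.23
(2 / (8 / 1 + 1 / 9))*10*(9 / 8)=405 / 146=2.77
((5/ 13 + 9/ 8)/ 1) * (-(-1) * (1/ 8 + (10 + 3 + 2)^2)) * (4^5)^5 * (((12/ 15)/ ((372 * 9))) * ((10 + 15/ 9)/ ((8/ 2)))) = 8705049061381636096/ 32643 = 266674296522428.58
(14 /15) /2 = 7 /15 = 0.47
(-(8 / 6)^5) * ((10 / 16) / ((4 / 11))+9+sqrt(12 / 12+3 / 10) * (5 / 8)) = -48.17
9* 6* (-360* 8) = -155520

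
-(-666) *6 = 3996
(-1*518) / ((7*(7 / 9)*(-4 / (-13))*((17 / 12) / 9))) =-233766 / 119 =-1964.42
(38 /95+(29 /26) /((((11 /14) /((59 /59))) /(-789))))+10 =-793399 /715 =-1109.65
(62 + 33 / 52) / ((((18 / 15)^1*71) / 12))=16285 / 1846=8.82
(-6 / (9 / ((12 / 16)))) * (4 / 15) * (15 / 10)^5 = -81 / 80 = -1.01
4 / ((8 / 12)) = 6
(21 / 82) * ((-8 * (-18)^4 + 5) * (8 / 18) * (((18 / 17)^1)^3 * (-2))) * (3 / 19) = 3344791968 / 93347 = 35831.81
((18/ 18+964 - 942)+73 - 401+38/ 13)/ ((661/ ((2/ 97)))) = -7854/ 833521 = -0.01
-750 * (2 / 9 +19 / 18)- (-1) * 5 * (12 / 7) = -19945 / 21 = -949.76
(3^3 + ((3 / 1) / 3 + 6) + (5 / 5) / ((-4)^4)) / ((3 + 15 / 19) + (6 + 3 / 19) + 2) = 165395 / 58112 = 2.85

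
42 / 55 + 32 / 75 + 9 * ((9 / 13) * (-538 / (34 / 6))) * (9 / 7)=-969180796 / 1276275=-759.38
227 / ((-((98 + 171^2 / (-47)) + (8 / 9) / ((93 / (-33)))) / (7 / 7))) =2976651 / 6877301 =0.43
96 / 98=48 / 49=0.98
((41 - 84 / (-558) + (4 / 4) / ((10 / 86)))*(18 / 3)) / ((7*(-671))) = -46268 / 728035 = -0.06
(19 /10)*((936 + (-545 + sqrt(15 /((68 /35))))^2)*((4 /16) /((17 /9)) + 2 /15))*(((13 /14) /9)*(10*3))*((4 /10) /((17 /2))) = 1356268993001 /61903800-7296133*sqrt(357) /619038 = 21686.61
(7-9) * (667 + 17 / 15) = -20044 / 15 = -1336.27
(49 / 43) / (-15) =-49 / 645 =-0.08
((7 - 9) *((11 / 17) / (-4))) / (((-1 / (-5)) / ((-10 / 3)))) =-275 / 51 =-5.39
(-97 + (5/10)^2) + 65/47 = -17929/188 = -95.37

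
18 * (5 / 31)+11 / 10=1241 / 310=4.00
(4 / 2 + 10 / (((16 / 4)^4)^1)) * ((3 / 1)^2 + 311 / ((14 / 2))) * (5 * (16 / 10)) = 871.55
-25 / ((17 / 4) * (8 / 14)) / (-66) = 175 / 1122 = 0.16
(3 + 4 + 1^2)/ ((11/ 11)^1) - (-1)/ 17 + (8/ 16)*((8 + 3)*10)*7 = 6682/ 17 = 393.06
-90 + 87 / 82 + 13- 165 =-19757 / 82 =-240.94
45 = 45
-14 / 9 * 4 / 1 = -56 / 9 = -6.22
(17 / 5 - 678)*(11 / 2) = -37103 / 10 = -3710.30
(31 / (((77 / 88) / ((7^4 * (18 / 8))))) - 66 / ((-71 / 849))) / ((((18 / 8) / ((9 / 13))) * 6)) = 699744 / 71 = 9855.55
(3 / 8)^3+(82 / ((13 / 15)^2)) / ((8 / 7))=95.58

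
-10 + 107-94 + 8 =11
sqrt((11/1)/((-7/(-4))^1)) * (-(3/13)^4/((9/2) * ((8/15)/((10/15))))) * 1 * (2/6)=-15 * sqrt(77)/199927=-0.00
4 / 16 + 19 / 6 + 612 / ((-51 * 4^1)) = 5 / 12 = 0.42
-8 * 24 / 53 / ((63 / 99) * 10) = -1056 / 1855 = -0.57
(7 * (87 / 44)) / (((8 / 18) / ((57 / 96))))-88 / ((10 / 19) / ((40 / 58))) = -15813377 / 163328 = -96.82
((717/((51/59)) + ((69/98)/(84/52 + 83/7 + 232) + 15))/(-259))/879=-88031291/23732293284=-0.00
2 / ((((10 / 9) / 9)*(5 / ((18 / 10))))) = 729 / 125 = 5.83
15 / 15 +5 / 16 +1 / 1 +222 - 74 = 2405 / 16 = 150.31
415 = 415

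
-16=-16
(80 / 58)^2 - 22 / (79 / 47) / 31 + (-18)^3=-12008590882 / 2059609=-5830.52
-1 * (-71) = 71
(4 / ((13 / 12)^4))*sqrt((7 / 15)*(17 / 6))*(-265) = -732672*sqrt(1190) / 28561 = -884.93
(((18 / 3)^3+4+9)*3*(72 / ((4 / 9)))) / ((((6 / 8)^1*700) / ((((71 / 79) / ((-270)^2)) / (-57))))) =-16259 / 354611250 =-0.00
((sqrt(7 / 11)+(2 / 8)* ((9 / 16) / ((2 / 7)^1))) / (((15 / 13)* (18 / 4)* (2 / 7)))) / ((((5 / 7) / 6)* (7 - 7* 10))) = -182* sqrt(77) / 22275 - 637 / 14400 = -0.12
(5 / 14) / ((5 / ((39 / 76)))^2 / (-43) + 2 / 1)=-327015 / 190316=-1.72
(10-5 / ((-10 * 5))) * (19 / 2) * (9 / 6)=5757 / 40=143.92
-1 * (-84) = 84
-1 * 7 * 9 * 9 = -567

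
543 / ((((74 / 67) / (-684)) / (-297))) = 3695363694 / 37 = 99874694.43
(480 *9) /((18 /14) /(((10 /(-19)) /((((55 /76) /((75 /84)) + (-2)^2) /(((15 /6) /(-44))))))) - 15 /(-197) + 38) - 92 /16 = 2007698243 /168859436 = 11.89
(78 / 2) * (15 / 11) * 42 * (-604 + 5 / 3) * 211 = -3122658630 / 11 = -283878057.27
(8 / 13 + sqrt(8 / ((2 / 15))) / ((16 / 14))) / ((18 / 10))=40 / 117 + 35 *sqrt(15) / 36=4.11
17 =17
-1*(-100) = 100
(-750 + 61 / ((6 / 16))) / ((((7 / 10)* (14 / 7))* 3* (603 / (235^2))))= -486532250 / 37989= -12807.19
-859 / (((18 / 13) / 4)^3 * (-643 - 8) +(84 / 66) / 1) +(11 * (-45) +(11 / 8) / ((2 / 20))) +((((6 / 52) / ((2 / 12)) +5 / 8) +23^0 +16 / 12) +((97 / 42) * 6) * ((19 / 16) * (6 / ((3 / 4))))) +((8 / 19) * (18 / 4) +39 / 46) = -210129989880679 / 678216640920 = -309.83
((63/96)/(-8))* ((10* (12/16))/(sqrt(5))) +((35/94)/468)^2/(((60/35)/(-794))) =-0.28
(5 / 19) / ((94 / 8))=20 / 893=0.02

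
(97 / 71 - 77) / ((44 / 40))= -53700 / 781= -68.76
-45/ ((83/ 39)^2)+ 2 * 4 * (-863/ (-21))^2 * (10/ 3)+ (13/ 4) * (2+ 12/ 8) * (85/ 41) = 134670722569805/ 2989440216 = 45048.81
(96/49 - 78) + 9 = -3285/49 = -67.04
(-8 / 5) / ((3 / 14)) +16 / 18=-296 / 45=-6.58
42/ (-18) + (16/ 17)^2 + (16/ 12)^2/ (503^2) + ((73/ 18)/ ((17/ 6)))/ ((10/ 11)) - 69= -453236987243/ 6580764090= -68.87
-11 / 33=-1 / 3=-0.33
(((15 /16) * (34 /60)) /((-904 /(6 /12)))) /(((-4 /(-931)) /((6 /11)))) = -47481 /1272832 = -0.04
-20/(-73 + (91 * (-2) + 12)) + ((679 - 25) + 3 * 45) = 191747/243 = 789.08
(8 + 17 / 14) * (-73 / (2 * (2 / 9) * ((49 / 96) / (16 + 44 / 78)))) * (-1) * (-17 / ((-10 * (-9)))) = -206834988 / 22295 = -9277.19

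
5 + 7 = 12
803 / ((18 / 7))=5621 / 18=312.28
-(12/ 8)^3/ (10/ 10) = -27/ 8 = -3.38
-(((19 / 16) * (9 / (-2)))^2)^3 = -25002110044521 / 1073741824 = -23285.03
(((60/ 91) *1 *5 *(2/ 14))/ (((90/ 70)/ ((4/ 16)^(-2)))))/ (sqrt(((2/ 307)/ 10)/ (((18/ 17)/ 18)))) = 1600 *sqrt(26095)/ 4641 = 55.69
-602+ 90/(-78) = -7841/13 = -603.15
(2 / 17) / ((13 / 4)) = 8 / 221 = 0.04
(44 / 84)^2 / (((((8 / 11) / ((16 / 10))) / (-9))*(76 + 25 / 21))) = -3993 / 56735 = -0.07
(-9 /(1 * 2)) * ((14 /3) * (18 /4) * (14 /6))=-441 /2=-220.50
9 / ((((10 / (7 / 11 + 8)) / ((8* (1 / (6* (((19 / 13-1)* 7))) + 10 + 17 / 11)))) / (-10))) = -7211.25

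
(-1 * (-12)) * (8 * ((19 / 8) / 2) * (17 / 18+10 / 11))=6973 / 33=211.30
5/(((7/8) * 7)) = 40/49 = 0.82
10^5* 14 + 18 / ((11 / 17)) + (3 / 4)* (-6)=30800513 / 22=1400023.32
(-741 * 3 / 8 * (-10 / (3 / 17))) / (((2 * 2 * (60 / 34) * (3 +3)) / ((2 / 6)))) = 71383 / 576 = 123.93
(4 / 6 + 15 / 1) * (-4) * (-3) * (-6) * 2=-2256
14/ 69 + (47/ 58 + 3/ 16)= 38443/ 32016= 1.20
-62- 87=-149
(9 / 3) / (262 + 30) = 3 / 292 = 0.01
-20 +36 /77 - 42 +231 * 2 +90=490.47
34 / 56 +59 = 1669 / 28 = 59.61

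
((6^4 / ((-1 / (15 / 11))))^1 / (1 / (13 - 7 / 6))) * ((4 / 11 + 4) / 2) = -5520960 / 121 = -45627.77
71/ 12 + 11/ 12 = 6.83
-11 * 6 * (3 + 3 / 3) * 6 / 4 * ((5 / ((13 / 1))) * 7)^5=-56016.85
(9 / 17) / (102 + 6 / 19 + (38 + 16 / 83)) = 14193 / 3766894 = 0.00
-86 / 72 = -43 / 36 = -1.19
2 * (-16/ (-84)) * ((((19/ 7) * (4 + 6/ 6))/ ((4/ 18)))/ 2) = 570/ 49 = 11.63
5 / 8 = 0.62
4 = 4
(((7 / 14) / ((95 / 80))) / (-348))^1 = -2 / 1653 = -0.00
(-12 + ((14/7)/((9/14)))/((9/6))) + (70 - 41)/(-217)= -10.06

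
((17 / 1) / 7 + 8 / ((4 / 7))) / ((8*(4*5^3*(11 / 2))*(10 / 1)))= 23 / 308000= 0.00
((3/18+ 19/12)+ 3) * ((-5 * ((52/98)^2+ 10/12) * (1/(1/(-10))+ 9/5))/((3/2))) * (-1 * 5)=-62557595/86436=-723.74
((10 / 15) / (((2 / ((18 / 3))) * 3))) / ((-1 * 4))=-1 / 6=-0.17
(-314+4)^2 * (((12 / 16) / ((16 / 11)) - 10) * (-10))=9114484.38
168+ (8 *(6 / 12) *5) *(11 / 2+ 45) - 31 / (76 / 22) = 44423 / 38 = 1169.03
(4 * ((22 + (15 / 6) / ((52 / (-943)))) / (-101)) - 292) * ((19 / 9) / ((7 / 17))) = -35269985 / 23634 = -1492.34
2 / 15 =0.13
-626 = -626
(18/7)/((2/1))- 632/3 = -4397/21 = -209.38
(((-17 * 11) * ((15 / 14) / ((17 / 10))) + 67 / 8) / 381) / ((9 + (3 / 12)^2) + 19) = -12262 / 1197483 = -0.01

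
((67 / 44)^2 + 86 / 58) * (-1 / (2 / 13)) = -2774577 / 112288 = -24.71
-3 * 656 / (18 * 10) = -164 / 15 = -10.93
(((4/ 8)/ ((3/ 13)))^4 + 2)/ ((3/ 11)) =342683/ 3888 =88.14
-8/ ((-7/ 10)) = 80/ 7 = 11.43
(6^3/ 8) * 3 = 81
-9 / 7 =-1.29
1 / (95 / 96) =96 / 95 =1.01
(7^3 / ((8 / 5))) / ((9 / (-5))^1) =-8575 / 72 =-119.10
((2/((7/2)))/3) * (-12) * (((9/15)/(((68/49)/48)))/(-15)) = 1344/425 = 3.16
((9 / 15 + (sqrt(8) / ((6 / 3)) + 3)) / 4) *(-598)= -2691 / 5 -299 *sqrt(2) / 2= -749.62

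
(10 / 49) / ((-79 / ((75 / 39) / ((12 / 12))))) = -250 / 50323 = -0.00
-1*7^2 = -49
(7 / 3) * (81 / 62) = 189 / 62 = 3.05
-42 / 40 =-21 / 20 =-1.05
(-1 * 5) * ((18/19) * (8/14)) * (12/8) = -540/133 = -4.06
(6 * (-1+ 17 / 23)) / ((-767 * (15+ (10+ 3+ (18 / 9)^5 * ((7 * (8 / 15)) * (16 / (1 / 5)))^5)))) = 2187 / 81499179275629748269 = 0.00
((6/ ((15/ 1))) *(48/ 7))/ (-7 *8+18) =-48/ 665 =-0.07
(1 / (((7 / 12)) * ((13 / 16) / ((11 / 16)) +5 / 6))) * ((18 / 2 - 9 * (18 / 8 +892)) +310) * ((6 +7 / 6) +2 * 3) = -86574.24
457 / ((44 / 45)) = 20565 / 44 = 467.39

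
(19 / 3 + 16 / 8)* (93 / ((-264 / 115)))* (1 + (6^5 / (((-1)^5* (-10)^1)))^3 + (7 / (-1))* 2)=-41905235591711 / 264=-158731952998.91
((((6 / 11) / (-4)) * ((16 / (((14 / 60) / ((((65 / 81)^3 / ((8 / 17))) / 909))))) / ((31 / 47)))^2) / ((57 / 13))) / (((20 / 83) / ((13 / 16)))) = -3376824575423518984375 / 2041508117314822390004232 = -0.00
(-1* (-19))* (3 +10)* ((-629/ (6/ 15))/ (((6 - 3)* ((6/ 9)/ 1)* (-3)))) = 776815/ 12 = 64734.58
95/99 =0.96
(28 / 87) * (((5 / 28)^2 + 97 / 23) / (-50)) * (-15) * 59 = 4520757 / 186760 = 24.21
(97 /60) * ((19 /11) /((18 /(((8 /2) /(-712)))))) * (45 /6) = -1843 /281952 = -0.01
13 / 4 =3.25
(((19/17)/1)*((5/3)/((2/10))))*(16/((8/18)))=5700/17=335.29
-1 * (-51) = 51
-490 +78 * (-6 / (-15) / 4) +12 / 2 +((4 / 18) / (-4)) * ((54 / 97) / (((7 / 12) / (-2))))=-1616339 / 3395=-476.09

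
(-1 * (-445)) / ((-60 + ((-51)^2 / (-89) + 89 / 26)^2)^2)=2551781150766224 / 2103943326785780045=0.00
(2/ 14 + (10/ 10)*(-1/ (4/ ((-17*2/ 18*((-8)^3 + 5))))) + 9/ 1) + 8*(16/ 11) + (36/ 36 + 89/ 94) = -9410441/ 43428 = -216.69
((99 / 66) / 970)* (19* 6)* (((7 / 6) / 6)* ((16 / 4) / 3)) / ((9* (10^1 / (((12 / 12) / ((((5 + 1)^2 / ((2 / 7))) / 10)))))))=19 / 471420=0.00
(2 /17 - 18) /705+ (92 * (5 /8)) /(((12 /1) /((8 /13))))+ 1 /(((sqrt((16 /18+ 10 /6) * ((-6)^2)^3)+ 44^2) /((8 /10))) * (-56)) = 9 * sqrt(23) /31752560+ 1446239605607 /494720761080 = 2.92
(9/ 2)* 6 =27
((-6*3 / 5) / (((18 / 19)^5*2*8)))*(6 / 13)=-2476099 / 18195840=-0.14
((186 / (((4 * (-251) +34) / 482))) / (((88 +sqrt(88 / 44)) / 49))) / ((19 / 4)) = -7889376 / 727985 +89652 * sqrt(2) / 727985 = -10.66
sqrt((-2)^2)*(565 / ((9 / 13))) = 14690 / 9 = 1632.22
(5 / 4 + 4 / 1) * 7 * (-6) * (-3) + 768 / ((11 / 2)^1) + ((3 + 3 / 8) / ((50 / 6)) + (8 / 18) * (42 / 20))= 5296333 / 6600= 802.47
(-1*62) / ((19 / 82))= -5084 / 19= -267.58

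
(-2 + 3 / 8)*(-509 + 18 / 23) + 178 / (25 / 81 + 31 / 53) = 180877847 / 176456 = 1025.06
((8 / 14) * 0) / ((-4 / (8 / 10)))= 0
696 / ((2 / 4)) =1392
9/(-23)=-9/23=-0.39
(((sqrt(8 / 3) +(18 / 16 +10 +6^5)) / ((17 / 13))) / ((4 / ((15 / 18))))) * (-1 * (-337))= 21905 * sqrt(6) / 612 +1364615785 / 3264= 418168.49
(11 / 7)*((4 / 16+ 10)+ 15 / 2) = 781 / 28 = 27.89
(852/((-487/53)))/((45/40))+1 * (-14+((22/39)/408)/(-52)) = -19426541837/201477744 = -96.42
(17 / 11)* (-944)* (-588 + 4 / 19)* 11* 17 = 3046809088 / 19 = 160358373.05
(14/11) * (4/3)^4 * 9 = 3584/99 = 36.20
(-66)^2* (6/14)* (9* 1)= 117612/7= 16801.71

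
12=12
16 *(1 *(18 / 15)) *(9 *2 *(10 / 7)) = 493.71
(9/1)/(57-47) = 0.90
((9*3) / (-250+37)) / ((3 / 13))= -39 / 71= -0.55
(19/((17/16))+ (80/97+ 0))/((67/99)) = 27.64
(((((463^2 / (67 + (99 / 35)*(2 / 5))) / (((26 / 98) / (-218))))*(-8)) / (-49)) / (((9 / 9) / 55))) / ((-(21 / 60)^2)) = 205622744800000 / 1084993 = 189515273.19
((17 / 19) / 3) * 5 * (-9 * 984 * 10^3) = -13206315.79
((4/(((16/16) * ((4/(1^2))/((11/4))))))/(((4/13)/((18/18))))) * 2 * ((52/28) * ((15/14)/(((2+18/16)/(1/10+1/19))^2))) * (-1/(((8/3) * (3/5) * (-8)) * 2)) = 4690257/1415120000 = 0.00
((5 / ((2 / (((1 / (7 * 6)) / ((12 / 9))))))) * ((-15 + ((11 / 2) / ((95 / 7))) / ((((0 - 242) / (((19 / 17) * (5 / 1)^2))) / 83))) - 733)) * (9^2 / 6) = -453.14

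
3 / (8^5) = 3 / 32768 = 0.00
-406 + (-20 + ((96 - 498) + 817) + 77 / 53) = -506 / 53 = -9.55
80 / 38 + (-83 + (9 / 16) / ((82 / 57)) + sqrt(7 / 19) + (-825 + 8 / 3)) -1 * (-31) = -65199463 / 74784 + sqrt(133) / 19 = -871.23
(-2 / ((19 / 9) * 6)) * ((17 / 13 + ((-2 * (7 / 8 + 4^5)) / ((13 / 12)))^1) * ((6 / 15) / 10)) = 14748 / 1235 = 11.94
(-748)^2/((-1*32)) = -34969/2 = -17484.50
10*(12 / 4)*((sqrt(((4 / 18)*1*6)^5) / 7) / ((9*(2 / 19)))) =3040*sqrt(3) / 567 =9.29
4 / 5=0.80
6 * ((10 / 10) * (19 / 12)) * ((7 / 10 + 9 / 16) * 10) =1919 / 16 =119.94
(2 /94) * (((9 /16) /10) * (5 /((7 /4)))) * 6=27 /1316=0.02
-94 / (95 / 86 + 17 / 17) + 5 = -7179 / 181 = -39.66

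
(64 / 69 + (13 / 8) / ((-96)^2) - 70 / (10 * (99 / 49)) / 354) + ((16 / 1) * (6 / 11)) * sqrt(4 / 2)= 3030635017 / 3301613568 + 96 * sqrt(2) / 11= 13.26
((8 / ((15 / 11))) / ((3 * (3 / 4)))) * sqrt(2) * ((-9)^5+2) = -20784544 * sqrt(2) / 135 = -217731.73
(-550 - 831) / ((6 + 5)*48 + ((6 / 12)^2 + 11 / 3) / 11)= -182292 / 69743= -2.61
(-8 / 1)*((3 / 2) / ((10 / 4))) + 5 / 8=-167 / 40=-4.18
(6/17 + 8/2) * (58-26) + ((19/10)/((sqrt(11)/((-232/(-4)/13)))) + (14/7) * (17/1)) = 175.85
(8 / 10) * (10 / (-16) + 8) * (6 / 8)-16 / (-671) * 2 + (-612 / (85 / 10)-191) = -6938873 / 26840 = -258.53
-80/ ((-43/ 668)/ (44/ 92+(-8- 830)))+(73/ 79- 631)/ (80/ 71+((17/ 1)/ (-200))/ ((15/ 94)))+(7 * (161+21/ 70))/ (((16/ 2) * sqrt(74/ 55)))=-5150678632596480/ 4943426501+11291 * sqrt(4070)/ 5920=-1041803.12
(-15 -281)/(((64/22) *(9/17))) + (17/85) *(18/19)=-656657/3420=-192.00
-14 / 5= -2.80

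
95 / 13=7.31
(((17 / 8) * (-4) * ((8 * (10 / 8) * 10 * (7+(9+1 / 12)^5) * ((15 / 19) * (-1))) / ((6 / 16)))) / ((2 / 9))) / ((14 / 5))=163497302088125 / 919296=177850553.13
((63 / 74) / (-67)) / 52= -63 / 257816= -0.00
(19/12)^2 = 361/144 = 2.51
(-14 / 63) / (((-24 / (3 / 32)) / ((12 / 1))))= 1 / 96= 0.01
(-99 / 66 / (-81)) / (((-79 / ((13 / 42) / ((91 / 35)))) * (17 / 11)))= -55 / 3045924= -0.00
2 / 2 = 1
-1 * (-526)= 526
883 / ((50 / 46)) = 20309 / 25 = 812.36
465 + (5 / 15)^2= 4186 / 9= 465.11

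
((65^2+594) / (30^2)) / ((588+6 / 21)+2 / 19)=640927 / 70430400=0.01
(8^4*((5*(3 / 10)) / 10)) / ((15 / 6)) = 6144 / 25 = 245.76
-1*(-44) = 44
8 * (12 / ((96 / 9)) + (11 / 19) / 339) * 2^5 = 288.44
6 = 6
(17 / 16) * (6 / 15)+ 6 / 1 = 257 / 40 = 6.42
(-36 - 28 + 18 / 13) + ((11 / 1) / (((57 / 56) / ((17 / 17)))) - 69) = -89519 / 741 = -120.81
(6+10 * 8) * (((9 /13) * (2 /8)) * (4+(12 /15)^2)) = 22446 /325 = 69.06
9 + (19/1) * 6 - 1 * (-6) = 129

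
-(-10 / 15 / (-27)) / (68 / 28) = -14 / 1377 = -0.01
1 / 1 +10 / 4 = 7 / 2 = 3.50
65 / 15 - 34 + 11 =-56 / 3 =-18.67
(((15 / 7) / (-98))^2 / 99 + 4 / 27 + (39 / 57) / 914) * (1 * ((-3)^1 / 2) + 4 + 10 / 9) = 11745921823675 / 21844745373528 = 0.54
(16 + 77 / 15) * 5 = 105.67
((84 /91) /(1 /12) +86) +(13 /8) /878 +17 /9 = 81332417 /821808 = 98.97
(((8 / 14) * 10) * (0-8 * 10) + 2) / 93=-1062 / 217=-4.89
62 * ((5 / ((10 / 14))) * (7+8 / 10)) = 3385.20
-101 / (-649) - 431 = -279618 / 649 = -430.84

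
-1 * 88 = -88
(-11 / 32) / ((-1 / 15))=165 / 32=5.16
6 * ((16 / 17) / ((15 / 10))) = 64 / 17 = 3.76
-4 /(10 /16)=-32 /5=-6.40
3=3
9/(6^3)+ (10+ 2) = 289/24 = 12.04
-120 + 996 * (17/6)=2702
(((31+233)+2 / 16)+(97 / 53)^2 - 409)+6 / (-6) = -3202831 / 22472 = -142.53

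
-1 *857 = -857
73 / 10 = 7.30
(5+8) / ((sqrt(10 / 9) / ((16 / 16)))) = 39 *sqrt(10) / 10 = 12.33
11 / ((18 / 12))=22 / 3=7.33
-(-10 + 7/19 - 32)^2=-1733.19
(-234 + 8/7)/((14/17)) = -13855/49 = -282.76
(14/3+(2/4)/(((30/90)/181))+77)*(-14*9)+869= -43630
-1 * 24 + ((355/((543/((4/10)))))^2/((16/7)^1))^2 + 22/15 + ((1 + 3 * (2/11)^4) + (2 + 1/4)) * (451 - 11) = 13042193491741744879/9256938124650480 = 1408.91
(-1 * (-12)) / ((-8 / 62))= -93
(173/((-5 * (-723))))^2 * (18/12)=29929/8712150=0.00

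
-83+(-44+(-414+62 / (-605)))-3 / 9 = -982706 / 1815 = -541.44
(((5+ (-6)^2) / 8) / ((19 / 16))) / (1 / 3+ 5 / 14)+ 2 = 4546 / 551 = 8.25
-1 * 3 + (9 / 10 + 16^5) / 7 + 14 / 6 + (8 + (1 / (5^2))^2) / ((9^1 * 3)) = 1685208709 / 11250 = 149796.33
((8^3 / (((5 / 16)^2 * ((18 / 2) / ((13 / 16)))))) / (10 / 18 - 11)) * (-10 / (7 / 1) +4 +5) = -2822144 / 8225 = -343.12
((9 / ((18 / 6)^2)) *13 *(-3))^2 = 1521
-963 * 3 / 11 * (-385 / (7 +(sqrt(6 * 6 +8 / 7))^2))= 235935 / 103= 2290.63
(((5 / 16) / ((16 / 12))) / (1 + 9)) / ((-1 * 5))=-3 / 640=-0.00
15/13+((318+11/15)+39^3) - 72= 59566.89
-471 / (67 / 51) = -24021 / 67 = -358.52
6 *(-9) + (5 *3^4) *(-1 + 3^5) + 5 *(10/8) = 391849/4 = 97962.25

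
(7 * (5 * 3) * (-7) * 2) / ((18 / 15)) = -1225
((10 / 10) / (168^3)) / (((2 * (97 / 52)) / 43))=559 / 229969152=0.00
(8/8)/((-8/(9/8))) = -9/64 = -0.14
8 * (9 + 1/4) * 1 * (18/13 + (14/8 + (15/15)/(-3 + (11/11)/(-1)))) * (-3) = -8325/13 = -640.38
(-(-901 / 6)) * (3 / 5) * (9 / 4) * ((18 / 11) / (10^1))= 72981 / 2200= 33.17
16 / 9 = 1.78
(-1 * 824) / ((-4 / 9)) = 1854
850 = 850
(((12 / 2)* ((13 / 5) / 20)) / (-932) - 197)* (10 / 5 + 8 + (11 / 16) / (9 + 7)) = -23602394469 / 11929600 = -1978.47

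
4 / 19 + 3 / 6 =0.71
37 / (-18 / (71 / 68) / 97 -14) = -254819 / 97642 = -2.61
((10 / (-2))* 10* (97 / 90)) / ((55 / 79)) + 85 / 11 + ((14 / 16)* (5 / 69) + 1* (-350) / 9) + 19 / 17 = -33254005 / 309672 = -107.38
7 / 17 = 0.41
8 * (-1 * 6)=-48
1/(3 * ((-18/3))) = -1/18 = -0.06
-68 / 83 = -0.82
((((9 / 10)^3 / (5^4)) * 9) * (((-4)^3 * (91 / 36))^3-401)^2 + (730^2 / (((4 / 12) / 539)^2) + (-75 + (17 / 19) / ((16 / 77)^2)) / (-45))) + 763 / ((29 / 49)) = 56470579886553104823187 / 35704800000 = 1581596308803.11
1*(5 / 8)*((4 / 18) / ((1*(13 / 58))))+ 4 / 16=407 / 468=0.87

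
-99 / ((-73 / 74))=7326 / 73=100.36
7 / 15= 0.47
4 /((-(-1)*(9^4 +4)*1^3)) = 4 /6565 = 0.00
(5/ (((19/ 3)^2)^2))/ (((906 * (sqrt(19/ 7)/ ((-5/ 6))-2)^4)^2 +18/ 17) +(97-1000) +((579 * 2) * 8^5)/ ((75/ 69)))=294228746199532350366339005859375/ 6605637724846699330585771818559725269242081-25478240184707253269760000000000 * sqrt(133)/ 6605637724846699330585771818559725269242081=0.00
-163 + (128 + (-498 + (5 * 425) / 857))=-530.52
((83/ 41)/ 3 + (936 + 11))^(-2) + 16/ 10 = 108697404413/ 67935830480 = 1.60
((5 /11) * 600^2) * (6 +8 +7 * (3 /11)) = 315000000 /121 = 2603305.79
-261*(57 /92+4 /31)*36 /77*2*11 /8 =-716445 /2852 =-251.21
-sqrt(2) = -1.41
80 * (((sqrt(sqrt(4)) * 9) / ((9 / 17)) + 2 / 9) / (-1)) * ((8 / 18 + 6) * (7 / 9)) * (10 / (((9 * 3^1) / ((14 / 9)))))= -77302400 * sqrt(2) / 19683 - 9094400 / 177147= -5605.48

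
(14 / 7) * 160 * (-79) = -25280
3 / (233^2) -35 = -1900112 / 54289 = -35.00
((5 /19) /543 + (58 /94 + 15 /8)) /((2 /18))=29006727 /1293064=22.43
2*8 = 16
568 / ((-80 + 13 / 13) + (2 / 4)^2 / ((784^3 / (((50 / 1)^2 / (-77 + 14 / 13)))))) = -270155414667264 / 37574432681917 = -7.19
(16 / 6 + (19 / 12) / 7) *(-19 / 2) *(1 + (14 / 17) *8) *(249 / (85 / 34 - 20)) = 49434219 / 16660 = 2967.24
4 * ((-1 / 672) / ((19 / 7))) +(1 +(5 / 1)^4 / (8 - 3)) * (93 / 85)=137.86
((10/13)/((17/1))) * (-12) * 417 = -50040/221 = -226.43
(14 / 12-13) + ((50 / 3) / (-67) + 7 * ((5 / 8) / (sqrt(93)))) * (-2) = -1519 / 134-35 * sqrt(93) / 372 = -12.24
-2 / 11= -0.18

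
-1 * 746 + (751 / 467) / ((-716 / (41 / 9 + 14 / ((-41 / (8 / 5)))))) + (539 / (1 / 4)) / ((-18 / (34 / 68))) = -497171578927 / 616916340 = -805.90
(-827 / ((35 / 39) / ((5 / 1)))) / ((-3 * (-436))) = -10751 / 3052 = -3.52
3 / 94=0.03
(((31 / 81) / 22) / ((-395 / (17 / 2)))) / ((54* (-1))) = 527 / 76020120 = 0.00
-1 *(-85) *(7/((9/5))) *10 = 29750/9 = 3305.56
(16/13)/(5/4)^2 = 256/325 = 0.79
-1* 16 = -16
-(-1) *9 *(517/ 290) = 4653/ 290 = 16.04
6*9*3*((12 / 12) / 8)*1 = 81 / 4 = 20.25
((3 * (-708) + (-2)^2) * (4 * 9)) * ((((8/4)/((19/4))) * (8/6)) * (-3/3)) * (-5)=-214231.58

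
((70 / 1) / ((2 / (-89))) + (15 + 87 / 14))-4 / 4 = -43327 / 14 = -3094.79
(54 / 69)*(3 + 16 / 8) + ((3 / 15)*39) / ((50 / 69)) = 14.68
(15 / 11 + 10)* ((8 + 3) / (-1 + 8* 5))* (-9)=-375 / 13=-28.85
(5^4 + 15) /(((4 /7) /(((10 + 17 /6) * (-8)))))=-344960 /3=-114986.67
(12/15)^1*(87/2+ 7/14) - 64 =-144/5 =-28.80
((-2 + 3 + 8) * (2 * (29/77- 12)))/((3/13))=-69810/77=-906.62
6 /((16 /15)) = 45 /8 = 5.62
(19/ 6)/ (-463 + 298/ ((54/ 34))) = -171/ 14870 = -0.01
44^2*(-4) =-7744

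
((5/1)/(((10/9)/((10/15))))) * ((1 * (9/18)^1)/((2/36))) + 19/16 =451/16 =28.19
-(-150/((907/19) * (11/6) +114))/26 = 8550/298649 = 0.03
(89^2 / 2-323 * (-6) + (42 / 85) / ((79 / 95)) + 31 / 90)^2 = 127115476323065476 / 3652389225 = 34803376.23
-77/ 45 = -1.71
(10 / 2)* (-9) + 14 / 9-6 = -445 / 9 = -49.44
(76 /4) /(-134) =-19 /134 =-0.14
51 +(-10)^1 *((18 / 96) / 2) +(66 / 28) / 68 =95385 / 1904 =50.10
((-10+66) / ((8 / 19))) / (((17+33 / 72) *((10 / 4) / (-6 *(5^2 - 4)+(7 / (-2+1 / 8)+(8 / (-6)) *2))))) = -4226208 / 10475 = -403.46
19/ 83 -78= -6455/ 83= -77.77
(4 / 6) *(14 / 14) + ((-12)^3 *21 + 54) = -108700 / 3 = -36233.33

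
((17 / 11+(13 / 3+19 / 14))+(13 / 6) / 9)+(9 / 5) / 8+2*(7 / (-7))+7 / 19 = 9590989 / 1580040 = 6.07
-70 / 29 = -2.41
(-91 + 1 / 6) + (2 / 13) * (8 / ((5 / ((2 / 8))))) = -35401 / 390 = -90.77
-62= -62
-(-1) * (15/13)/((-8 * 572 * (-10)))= 3/118976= 0.00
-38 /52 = -19 /26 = -0.73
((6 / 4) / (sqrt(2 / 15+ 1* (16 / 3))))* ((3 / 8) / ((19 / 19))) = 9* sqrt(1230) / 1312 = 0.24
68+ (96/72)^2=628/9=69.78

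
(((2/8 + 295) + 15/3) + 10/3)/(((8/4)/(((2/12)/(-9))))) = -3643/1296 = -2.81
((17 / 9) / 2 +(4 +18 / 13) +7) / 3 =3119 / 702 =4.44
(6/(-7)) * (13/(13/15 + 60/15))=-1170/511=-2.29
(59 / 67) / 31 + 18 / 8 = 2.28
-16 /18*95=-760 /9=-84.44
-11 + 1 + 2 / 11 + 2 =-7.82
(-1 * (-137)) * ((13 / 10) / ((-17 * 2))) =-1781 / 340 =-5.24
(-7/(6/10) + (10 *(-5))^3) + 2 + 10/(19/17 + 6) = -45377999/363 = -125008.26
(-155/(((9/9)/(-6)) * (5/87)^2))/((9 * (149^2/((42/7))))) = 8.46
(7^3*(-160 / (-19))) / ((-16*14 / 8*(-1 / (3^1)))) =5880 / 19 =309.47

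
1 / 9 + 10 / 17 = 107 / 153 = 0.70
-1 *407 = -407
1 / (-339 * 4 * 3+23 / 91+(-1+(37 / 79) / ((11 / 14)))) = -79079 / 321705326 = -0.00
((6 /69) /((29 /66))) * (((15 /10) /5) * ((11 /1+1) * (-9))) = -21384 /3335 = -6.41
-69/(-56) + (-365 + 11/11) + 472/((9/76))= 1825997/504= 3623.01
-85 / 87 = -0.98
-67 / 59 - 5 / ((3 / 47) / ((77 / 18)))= -1071223 / 3186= -336.23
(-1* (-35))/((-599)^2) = 35/358801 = 0.00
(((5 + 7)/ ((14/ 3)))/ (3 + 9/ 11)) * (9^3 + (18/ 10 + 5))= 121407/ 245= 495.54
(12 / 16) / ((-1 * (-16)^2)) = -0.00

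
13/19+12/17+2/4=1221/646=1.89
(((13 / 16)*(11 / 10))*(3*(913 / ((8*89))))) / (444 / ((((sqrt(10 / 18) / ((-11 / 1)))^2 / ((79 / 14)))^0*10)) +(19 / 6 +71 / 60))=10043 / 142400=0.07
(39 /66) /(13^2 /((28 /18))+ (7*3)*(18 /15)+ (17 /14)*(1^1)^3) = 0.00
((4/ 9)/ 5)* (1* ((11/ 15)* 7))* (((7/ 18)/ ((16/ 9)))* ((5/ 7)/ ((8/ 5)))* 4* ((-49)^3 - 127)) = -566797/ 27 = -20992.48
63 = 63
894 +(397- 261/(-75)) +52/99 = 1295.01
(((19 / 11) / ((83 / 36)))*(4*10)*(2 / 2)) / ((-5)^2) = 5472 / 4565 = 1.20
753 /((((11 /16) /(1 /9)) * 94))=2008 /1551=1.29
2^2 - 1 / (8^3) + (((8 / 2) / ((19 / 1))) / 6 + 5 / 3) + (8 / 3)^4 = 44337149 / 787968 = 56.27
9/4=2.25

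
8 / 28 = 2 / 7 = 0.29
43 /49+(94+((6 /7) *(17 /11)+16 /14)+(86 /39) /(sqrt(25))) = 10277809 /105105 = 97.79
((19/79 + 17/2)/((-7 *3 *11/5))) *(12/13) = -13810/79079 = -0.17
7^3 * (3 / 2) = 1029 / 2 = 514.50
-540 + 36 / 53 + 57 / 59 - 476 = -3171887 / 3127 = -1014.35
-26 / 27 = -0.96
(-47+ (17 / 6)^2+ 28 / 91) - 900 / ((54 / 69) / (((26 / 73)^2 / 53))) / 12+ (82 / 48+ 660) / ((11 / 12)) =993028210033 / 1453985676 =682.97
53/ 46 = 1.15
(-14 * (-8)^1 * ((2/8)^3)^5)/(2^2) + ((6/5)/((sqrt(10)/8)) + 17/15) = 4563402857/4026531840 + 24 * sqrt(10)/25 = 4.17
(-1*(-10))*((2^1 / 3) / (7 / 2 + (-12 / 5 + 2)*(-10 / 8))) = 1.67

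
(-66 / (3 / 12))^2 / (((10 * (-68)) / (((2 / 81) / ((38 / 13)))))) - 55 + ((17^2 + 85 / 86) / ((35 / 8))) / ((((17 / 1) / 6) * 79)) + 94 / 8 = -12116228893 / 276502212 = -43.82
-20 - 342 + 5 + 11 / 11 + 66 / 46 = -8155 / 23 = -354.57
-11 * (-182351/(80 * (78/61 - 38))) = -122357521/179200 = -682.80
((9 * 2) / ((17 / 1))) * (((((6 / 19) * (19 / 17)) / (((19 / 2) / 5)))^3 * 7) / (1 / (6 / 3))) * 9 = 489888000 / 572870539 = 0.86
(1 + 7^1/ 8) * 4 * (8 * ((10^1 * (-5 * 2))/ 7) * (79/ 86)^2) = -9361500/ 12943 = -723.29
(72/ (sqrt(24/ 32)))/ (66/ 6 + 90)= 48 * sqrt(3)/ 101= 0.82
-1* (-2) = 2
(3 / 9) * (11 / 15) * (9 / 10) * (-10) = -11 / 5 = -2.20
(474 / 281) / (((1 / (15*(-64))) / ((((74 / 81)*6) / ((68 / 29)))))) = -3785.56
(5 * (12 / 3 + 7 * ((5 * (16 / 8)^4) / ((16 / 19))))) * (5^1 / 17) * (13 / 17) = 217425 / 289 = 752.34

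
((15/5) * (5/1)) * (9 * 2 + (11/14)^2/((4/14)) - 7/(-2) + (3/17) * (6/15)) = 338883/952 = 355.97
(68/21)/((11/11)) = 68/21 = 3.24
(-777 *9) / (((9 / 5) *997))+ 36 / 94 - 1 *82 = -4007087 / 46859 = -85.51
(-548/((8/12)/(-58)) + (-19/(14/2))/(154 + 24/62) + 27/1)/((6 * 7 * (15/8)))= 3196290634/5276565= 605.75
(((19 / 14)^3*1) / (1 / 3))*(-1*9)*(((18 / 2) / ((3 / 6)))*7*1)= -1666737 / 196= -8503.76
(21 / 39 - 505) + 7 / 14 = -13103 / 26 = -503.96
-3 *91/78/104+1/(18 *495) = -31081/926640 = -0.03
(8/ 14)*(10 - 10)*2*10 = 0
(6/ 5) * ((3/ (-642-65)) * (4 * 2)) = -144/ 3535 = -0.04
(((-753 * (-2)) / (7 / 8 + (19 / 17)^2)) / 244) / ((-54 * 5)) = -145078 / 13480695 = -0.01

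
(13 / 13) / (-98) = -0.01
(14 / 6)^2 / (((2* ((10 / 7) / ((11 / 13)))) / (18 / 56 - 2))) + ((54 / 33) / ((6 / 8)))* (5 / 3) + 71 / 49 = 12001273 / 5045040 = 2.38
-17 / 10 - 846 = -8477 / 10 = -847.70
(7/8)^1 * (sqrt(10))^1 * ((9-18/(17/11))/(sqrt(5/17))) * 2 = -315 * sqrt(34)/68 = -27.01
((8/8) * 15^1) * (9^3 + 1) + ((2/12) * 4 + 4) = 32864/3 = 10954.67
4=4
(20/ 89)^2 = 400/ 7921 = 0.05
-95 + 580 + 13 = 498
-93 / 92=-1.01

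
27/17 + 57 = 996/17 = 58.59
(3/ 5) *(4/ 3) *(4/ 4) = 4/ 5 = 0.80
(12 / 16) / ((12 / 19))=19 / 16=1.19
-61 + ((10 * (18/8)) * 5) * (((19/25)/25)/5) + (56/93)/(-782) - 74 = -1221040177/9090750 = -134.32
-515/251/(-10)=0.21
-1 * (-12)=12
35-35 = 0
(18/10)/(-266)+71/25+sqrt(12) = 18841/6650+2 * sqrt(3) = 6.30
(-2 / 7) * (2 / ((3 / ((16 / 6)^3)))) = -2048 / 567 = -3.61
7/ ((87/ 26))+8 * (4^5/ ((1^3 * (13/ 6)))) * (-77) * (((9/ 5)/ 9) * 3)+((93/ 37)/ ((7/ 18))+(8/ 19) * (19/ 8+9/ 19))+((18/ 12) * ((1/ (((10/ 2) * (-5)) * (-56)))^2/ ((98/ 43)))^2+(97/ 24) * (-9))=-194747466916574685051882763451/ 1114720070507097600000000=-174705.27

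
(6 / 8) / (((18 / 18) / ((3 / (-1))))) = -9 / 4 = -2.25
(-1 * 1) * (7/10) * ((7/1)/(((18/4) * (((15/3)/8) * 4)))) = -98/225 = -0.44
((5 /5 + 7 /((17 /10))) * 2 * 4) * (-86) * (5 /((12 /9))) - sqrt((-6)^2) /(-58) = -6509289 /493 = -13203.43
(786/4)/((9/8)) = 524/3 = 174.67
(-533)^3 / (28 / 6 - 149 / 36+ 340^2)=-1309.85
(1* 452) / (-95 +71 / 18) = -4.96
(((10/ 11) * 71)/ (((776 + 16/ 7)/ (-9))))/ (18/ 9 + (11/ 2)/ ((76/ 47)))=-283290/ 2050037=-0.14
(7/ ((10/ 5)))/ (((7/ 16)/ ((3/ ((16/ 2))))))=3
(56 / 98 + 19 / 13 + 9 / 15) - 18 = -6992 / 455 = -15.37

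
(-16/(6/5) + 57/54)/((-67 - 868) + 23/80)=8840/672993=0.01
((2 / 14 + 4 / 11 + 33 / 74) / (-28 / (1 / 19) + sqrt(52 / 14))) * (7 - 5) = -1443582 / 403162397 - 5427 * sqrt(182) / 5644273558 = -0.00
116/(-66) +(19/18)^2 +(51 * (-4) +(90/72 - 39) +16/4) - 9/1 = -440855/1782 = -247.39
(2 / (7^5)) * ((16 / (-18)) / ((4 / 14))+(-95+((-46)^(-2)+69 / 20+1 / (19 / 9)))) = -12171511 / 1085960295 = -0.01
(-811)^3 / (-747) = 533411731 / 747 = 714071.93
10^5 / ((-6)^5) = -3125 / 243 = -12.86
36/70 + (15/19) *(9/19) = 11223/12635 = 0.89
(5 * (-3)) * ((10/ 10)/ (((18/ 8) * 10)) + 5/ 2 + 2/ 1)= -409/ 6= -68.17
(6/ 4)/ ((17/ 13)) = 39/ 34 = 1.15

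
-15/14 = -1.07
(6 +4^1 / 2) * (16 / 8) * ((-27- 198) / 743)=-3600 / 743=-4.85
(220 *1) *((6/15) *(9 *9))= 7128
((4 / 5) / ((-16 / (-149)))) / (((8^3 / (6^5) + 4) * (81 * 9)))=149 / 59280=0.00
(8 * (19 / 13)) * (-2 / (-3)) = 304 / 39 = 7.79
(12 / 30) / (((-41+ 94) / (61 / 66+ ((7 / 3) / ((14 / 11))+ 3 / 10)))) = 1009 / 43725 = 0.02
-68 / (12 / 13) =-221 / 3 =-73.67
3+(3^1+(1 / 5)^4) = 6.00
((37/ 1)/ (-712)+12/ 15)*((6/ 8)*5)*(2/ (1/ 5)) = 39945/ 1424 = 28.05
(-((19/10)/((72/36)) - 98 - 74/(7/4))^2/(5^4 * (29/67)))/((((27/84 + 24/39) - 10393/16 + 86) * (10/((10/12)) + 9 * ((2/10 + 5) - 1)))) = 331435575679/129397634690625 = 0.00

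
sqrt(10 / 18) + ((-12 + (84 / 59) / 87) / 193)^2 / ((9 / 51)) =7147038272 / 327141689187 + sqrt(5) / 3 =0.77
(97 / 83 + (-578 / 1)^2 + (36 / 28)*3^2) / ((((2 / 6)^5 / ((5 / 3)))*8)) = 39307316715 / 2324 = 16913647.47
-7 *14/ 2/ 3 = -49/ 3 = -16.33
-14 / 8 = -7 / 4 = -1.75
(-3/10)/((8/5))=-3/16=-0.19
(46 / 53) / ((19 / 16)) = 736 / 1007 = 0.73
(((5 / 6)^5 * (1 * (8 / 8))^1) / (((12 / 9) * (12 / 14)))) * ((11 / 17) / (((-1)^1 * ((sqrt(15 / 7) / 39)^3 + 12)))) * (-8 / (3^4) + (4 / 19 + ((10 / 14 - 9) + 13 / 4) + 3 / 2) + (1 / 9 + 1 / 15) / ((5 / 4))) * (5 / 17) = 40240799397556883125 / 2198761747184088730368 - 1869005016003125 * sqrt(105) / 237466268695881582879744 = 0.02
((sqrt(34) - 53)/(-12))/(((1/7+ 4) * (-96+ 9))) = -371/30276+ 7 * sqrt(34)/30276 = -0.01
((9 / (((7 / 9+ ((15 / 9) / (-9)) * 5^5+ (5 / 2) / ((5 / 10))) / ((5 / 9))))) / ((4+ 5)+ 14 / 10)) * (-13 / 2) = 675 / 123752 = 0.01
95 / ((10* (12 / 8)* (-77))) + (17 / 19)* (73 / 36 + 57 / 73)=9345493 / 3844764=2.43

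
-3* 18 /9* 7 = -42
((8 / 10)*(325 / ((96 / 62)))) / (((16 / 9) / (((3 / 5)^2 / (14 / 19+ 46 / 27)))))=5581953 / 400640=13.93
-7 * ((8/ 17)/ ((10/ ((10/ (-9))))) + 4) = -4228/ 153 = -27.63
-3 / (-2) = 3 / 2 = 1.50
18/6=3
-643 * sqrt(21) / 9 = -327.40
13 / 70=0.19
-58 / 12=-29 / 6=-4.83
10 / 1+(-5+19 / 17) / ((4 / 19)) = -287 / 34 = -8.44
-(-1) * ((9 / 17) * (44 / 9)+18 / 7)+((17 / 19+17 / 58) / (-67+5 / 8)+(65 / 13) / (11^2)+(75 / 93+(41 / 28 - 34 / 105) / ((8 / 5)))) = 28010221773551 / 4179170828448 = 6.70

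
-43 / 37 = -1.16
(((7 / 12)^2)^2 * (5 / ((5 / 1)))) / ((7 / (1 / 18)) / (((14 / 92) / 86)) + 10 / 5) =2401 / 1476610560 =0.00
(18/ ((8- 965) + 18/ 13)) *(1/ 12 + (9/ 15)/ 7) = -0.00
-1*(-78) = 78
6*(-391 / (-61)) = 2346 / 61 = 38.46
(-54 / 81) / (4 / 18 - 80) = 3 / 359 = 0.01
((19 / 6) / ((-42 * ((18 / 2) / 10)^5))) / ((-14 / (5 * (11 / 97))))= 13062500 / 2525939073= 0.01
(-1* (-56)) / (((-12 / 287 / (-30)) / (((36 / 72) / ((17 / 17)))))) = 20090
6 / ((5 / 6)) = 36 / 5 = 7.20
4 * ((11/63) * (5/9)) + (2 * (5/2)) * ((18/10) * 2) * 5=51250/567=90.39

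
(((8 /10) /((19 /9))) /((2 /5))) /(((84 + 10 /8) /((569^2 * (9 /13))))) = 209797128 /84227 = 2490.85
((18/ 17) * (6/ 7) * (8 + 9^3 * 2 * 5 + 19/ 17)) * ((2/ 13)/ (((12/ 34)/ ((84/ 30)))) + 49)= 332681.23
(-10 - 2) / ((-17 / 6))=72 / 17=4.24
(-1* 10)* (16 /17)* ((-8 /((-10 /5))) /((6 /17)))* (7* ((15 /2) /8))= -700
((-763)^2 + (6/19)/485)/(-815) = -5364687341/7510225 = -714.32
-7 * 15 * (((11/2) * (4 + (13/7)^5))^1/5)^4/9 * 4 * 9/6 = -541417543209137948508850321/11398895185373143000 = -47497370.09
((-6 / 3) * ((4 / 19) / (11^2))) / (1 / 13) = -104 / 2299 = -0.05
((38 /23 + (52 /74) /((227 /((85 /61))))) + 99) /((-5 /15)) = -3558346845 /11783797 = -301.97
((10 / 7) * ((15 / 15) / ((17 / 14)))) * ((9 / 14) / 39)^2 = 45 / 140777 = 0.00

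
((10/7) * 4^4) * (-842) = -2155520/7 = -307931.43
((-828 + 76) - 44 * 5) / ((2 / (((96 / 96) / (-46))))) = 243 / 23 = 10.57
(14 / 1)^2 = 196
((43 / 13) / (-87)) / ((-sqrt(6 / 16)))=86*sqrt(6) / 3393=0.06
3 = 3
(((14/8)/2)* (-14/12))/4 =-49/192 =-0.26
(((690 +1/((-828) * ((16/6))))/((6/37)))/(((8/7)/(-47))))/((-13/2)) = 18545796787/688896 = 26921.04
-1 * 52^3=-140608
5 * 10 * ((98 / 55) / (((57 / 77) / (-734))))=-5035240 / 57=-88337.54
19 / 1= 19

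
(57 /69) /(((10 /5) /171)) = 3249 /46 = 70.63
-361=-361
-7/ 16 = -0.44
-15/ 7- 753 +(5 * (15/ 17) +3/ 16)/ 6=-2872665/ 3808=-754.38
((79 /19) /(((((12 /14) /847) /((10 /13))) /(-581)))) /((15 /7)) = -1904946197 /2223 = -856925.86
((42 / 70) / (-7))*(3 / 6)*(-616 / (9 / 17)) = 748 / 15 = 49.87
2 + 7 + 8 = 17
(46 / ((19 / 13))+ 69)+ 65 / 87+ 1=168971 / 1653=102.22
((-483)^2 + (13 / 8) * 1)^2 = 3483169005625 / 64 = 54424515712.89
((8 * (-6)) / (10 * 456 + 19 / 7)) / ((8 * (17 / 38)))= -84 / 28577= -0.00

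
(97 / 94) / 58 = 97 / 5452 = 0.02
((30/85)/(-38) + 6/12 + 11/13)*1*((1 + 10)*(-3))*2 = -370491/4199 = -88.23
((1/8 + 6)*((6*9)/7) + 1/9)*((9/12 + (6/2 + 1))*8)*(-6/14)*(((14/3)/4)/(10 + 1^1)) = -2945/36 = -81.81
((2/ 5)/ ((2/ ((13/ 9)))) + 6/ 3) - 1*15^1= -572/ 45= -12.71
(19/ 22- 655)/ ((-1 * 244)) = 14391/ 5368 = 2.68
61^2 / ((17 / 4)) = 14884 / 17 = 875.53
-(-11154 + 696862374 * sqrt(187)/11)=11154 - 696862374 * sqrt(187)/11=-866302449.78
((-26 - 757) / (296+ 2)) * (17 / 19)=-13311 / 5662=-2.35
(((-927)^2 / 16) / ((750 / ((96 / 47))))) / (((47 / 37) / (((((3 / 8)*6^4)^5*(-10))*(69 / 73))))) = -118965661846637035909824 / 4031425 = -29509580817362852.07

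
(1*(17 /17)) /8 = 1 /8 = 0.12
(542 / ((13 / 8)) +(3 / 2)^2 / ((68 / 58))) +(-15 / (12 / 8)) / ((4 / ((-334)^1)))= 2069369 / 1768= 1170.46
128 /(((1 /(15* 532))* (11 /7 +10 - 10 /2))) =3575040 /23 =155436.52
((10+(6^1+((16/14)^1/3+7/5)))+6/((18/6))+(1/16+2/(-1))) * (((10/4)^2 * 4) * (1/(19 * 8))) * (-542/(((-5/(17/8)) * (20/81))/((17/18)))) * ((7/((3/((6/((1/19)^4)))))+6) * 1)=642525588846525/136192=4717792446.30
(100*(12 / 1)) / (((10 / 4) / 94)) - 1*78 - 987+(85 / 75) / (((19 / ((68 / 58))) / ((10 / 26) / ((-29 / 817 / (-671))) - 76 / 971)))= 2365415553807 / 53079715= 44563.46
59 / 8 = 7.38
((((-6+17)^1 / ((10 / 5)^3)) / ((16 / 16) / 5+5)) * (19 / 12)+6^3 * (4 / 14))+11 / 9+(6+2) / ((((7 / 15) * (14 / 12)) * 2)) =25941455 / 366912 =70.70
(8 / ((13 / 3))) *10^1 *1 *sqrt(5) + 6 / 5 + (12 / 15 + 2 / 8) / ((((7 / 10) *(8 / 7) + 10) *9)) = 3923 / 3240 + 240 *sqrt(5) / 13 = 42.49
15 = 15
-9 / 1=-9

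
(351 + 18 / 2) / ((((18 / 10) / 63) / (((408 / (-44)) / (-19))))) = 1285200 / 209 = 6149.28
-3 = -3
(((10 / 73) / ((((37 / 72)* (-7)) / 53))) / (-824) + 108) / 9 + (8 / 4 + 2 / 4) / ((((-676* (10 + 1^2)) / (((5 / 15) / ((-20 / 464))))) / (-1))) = 260607842419 / 21721533834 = 12.00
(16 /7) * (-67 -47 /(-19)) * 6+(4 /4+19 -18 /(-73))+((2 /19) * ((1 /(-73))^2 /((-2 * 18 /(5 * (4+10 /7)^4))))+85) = -1705905296959 /2187932859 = -779.69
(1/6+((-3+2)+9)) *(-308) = -7546/3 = -2515.33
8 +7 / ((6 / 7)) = 97 / 6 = 16.17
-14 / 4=-7 / 2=-3.50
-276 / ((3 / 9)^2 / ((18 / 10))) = -4471.20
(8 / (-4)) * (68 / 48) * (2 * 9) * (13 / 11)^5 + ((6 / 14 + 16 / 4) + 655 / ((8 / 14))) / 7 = 46.81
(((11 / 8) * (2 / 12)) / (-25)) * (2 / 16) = -11 / 9600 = -0.00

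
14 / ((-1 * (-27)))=14 / 27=0.52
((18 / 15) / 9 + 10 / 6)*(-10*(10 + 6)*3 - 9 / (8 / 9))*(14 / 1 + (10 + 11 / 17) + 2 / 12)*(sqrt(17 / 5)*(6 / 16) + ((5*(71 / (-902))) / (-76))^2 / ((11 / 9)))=-15137.56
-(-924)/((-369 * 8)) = -0.31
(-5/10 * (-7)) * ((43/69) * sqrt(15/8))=301 * sqrt(30)/552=2.99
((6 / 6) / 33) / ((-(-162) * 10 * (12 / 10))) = 1 / 64152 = 0.00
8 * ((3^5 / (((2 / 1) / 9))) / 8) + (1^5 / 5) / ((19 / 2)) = 207769 / 190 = 1093.52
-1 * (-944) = 944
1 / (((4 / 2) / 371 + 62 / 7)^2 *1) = 137641 / 10810944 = 0.01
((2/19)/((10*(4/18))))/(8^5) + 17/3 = 105840667/18677760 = 5.67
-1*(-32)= 32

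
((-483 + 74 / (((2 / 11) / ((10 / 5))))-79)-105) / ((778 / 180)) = 13230 / 389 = 34.01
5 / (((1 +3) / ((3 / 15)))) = 1 / 4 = 0.25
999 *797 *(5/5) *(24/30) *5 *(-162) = -515939544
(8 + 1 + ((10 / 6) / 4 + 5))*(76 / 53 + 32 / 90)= 184591 / 7155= 25.80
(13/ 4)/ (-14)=-0.23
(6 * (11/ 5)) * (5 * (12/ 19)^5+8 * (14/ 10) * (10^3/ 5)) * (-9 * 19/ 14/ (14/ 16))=-412837.73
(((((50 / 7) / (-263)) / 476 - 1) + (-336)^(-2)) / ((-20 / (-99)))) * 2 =-1110521159 / 112168448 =-9.90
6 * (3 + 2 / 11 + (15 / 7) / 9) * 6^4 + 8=2048296 / 77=26601.25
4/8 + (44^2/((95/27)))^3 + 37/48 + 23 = 166585270.67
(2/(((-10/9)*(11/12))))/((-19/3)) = 324/1045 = 0.31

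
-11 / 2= -5.50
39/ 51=13/ 17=0.76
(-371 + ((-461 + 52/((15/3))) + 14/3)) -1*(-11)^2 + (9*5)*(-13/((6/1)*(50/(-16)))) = -13601/15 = -906.73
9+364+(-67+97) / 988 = 184277 / 494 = 373.03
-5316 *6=-31896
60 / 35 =12 / 7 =1.71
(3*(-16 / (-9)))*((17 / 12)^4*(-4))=-83521 / 972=-85.93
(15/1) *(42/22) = 315/11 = 28.64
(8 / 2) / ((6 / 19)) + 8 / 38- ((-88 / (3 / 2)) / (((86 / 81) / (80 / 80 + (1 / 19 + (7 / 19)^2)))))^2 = -3107633131654 / 722890587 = -4298.90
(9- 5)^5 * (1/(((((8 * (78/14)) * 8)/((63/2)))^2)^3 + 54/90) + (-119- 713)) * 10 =-904301690275320309580789760/106142682681972044267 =-8519680.00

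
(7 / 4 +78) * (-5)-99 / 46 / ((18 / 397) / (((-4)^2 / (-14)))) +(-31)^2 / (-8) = -598439 / 1288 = -464.63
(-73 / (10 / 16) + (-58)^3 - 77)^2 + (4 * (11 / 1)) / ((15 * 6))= 8582479990679 / 225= 38144355514.13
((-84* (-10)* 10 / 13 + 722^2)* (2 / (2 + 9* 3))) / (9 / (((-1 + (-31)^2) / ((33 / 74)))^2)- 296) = -7609377544601600 / 62574365490247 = -121.61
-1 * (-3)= 3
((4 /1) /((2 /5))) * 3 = 30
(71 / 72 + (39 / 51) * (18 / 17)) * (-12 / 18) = -37367 / 31212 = -1.20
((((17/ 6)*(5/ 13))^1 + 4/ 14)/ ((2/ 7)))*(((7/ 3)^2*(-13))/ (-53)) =36799/ 5724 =6.43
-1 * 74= -74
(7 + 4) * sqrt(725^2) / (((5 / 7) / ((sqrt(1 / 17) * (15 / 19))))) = 167475 * sqrt(17) / 323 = 2137.82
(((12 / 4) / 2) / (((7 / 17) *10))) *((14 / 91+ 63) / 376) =41871 / 684320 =0.06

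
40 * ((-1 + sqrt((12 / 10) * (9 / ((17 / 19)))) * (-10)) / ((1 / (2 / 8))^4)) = -15 * sqrt(9690) / 272 - 5 / 32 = -5.58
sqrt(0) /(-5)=0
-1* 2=-2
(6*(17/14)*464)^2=559984896/49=11428263.18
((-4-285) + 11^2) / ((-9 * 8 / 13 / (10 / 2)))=455 / 3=151.67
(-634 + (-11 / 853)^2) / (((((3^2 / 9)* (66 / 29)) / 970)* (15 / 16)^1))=-6920789918960 / 24011097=-288232.97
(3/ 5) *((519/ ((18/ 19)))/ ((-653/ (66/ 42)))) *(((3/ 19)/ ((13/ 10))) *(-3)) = 17127/ 59423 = 0.29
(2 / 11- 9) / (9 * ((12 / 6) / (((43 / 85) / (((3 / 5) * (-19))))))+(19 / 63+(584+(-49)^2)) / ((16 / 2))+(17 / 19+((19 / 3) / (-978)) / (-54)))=43945630974 / 157331642567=0.28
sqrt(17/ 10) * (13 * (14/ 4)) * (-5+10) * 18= 819 * sqrt(170)/ 2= 5339.23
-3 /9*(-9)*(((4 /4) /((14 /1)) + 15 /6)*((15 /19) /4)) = 405 /266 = 1.52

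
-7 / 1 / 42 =-1 / 6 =-0.17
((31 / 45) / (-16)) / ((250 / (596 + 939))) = -9517 / 36000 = -0.26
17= 17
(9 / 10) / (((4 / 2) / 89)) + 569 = 12181 / 20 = 609.05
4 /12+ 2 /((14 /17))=58 /21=2.76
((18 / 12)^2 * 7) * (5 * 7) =2205 / 4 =551.25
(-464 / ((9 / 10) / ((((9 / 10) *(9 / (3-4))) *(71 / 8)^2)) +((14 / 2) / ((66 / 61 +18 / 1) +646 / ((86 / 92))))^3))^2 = 157348566834690653104216695291260332404822245376 / 1452373981882743023397653524275022129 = 108338877449.95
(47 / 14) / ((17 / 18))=423 / 119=3.55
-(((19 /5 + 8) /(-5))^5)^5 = 186767063731142903704726804589371204839721499 /88817841970012523233890533447265625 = 2102810196.56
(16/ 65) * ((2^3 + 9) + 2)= 304/ 65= 4.68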